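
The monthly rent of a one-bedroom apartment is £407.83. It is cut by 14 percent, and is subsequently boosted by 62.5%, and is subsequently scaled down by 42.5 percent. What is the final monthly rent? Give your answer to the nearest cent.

£327.72

After the 14% decrease: £407.83 × 0.86 = £350.7338.
62.5% increase: £350.7338 × 1.625 = £569.942425.
Apply the 42.5% decrease: £569.942425 × 0.575 = £327.716894375 ≈ £327.72.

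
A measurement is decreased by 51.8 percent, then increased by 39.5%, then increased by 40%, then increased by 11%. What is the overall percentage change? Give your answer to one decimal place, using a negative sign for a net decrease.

The combined multiplier is 0.482 × 1.395 × 1.4 × 1.11 = 1.04489406.
That corresponds to an increase of 4.5%.

4.5%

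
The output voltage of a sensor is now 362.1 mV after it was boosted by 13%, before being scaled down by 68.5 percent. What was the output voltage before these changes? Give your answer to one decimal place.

1,017.3 mV

Undoing the 68.5% decrease: 362.1 ÷ 0.315 ≈ 1149.52381.
Undoing the 13% increase: 1149.52381 ÷ 1.13 ≈ 1,017.3 mV.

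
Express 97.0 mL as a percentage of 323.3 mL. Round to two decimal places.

30.00%

97.0 mL ÷ 323.3 mL ≈ 30.00%.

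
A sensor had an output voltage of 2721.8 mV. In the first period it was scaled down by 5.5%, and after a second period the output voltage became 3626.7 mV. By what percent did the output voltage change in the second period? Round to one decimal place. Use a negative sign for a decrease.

41.0%

After the first period: 2721.8 × 0.945 = 2572.101.
Second-period multiplier: 3626.7 ÷ 2572.101 ≈ 1.41001.
That is a change of 41.0%.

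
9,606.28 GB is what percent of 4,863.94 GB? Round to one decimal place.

197.5%

9,606.28 GB ÷ 4,863.94 GB ≈ 197.5%.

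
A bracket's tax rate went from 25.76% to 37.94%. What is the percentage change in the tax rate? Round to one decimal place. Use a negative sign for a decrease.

The change is 37.94 − 25.76 = 12.18 percentage points.
Relative to the original 25.76%, that is 12.18 ÷ 25.76 ≈ 47.3%.

47.3%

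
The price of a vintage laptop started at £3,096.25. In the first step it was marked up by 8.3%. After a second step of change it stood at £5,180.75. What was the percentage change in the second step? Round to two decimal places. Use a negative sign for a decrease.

After the first step: £3,096.25 × 1.083 = £3353.23875.
Second-step multiplier: £5,180.75 ÷ £3353.23875 ≈ 1.544999.
That is a change of 54.50%.

54.50%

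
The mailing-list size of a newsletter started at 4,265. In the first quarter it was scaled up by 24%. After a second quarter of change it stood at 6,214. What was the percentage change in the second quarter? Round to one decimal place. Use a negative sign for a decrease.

After the first quarter: 4,265 × 1.24 = 5288.6.
Second-quarter multiplier: 6,214 ÷ 5288.6 ≈ 1.17498.
That is a change of 17.5%.

17.5%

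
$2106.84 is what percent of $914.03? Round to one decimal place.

$2106.84 ÷ $914.03 ≈ 230.5%.

230.5%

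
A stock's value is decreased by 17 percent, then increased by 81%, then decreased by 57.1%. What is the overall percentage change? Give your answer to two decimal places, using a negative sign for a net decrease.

-35.55%

A 17% decrease multiplies by 0.83.
Then an 81% increase: 0.83 × 1.81 = 1.5023.
Then a 57.1% decrease: 1.5023 × 0.429 = 0.6444867.
Overall factor 0.6444867, i.e. -35.55%.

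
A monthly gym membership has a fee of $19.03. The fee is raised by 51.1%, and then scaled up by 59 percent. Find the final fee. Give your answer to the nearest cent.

$45.72

Apply the 51.1% increase: $19.03 × 1.511 = $28.75433.
After the 59% increase: $28.75433 × 1.59 = $45.7193847 ≈ $45.72.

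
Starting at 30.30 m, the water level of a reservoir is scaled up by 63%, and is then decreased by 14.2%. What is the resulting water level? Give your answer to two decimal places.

Each change multiplies by a factor: 1.63 × 0.858 = 1.39854.
30.30 × 1.39854 = 42.375762 ≈ 42.38.

42.38 m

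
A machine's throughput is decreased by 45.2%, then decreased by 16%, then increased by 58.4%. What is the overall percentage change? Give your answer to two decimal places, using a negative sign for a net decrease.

The combined multiplier is 0.548 × 0.84 × 1.584 = 0.72914688.
That corresponds to a decrease of 27.09%.

-27.09%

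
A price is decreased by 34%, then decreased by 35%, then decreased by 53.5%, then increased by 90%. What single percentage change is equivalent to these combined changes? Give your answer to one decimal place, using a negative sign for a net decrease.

A 34% decrease multiplies by 0.66.
Then a 35% decrease: 0.66 × 0.65 = 0.429.
Then a 53.5% decrease: 0.429 × 0.465 = 0.199485.
Then a 90% increase: 0.199485 × 1.9 = 0.3790215.
Overall factor 0.3790215, i.e. -62.1%.

-62.1%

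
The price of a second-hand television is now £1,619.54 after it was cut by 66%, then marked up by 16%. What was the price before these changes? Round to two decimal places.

£4,106.34

Undoing the 16% increase: £1,619.54 ÷ 1.16 ≈ £1396.155172.
Undoing the 66% decrease: £1396.155172 ÷ 0.34 ≈ £4,106.34.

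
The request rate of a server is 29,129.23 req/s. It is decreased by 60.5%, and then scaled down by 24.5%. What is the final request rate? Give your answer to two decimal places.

Each change multiplies by a factor: 0.395 × 0.755 = 0.298225.
29,129.23 × 0.298225 = 8687.06461675 ≈ 8,687.06.

8,687.06 req/s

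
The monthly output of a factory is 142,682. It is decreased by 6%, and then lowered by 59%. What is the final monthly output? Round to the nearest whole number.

After the 6% decrease: 142,682 × 0.94 = 134121.08.
59% decrease: 134121.08 × 0.41 = 54989.6428 ≈ 54,990.

54,990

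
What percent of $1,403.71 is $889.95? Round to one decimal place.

63.4%

$889.95 ÷ $1,403.71 ≈ 63.4%.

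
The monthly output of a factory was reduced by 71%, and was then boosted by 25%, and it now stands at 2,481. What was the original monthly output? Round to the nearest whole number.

6,844

Undoing the 25% increase: 2,481 ÷ 1.25 = 1984.8.
Undoing the 71% decrease: 1984.8 ÷ 0.29 ≈ 6,844.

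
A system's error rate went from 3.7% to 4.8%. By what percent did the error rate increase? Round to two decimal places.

29.73%

The change is 4.8 − 3.7 = 1.1 percentage points.
Relative to the original 3.7%, that is 1.1 ÷ 3.7 ≈ 29.73%.
So the error rate rose by 29.73%.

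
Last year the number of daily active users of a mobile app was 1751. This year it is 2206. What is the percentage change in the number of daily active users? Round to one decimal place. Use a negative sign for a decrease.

Change: 2206 − 1751 = 455.
Relative to the original: 455 ÷ 1751 ≈ 26.0%.

26.0%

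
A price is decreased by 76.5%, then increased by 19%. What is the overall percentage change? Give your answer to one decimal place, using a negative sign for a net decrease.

-72.0%

The combined multiplier is 0.235 × 1.19 = 0.27965.
That corresponds to a decrease of 72.0%.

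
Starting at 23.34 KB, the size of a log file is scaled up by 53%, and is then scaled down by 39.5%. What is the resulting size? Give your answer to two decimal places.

Each change multiplies by a factor: 1.53 × 0.605 = 0.92565.
23.34 × 0.92565 = 21.604671 ≈ 21.60.

21.60 KB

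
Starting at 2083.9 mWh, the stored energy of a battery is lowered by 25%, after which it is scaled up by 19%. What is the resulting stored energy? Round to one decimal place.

1859.9 mWh

Apply the 25% decrease: 2083.9 × 0.75 = 1562.925.
Apply the 19% increase: 1562.925 × 1.19 = 1859.88075 ≈ 1859.9.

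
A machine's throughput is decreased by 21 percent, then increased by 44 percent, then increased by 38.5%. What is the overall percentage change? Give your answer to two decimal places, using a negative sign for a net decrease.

57.56%

A 21% decrease multiplies by 0.79.
Then a 44% increase: 0.79 × 1.44 = 1.1376.
Then a 38.5% increase: 1.1376 × 1.385 = 1.575576.
Overall factor 1.575576, i.e. 57.56%.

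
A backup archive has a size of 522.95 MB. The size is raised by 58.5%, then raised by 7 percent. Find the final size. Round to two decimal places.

After the 58.5% increase: 522.95 × 1.585 = 828.87575.
7% increase: 828.87575 × 1.07 = 886.8970525 ≈ 886.90.

886.90 MB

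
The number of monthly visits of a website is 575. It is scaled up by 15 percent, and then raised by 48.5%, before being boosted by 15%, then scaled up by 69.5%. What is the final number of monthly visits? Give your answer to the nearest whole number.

After the 15% increase: 575 × 1.15 = 661.25.
Apply the 48.5% increase: 661.25 × 1.485 = 981.95625.
15% increase: 981.95625 × 1.15 = 1129.2496875.
69.5% increase: 1129.2496875 × 1.695 = 1914.0782203125 ≈ 1914.

1914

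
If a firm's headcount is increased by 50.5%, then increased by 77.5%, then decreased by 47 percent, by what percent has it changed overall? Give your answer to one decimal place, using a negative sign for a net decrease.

41.6%

A 50.5% increase multiplies by 1.505.
Then a 77.5% increase: 1.505 × 1.775 = 2.671375.
Then a 47% decrease: 2.671375 × 0.53 = 1.41582875.
Overall factor 1.41582875, i.e. 41.6%.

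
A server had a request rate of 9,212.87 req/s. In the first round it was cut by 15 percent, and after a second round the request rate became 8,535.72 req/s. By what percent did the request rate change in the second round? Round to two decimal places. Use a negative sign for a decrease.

After the first round: 9,212.87 × 0.85 = 7830.9395.
Second-round multiplier: 8,535.72 ÷ 7830.9395 ≈ 1.089999.
That is a change of 9.00%.

9.00%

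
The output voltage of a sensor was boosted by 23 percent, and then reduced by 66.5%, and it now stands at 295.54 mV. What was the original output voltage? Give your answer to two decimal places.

717.24 mV

The overall multiplier applied was 1.23 × 0.335 = 0.41205.
So the original output voltage was 295.54 ÷ 0.41205 ≈ 717.24 mV.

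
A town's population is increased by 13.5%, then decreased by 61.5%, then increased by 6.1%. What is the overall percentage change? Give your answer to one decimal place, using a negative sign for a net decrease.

-53.6%

The combined multiplier is 1.135 × 0.385 × 1.061 = 0.463630475.
That corresponds to a decrease of 53.6%.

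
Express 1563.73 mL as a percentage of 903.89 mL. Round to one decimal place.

1563.73 mL ÷ 903.89 mL ≈ 173.0%.

173.0%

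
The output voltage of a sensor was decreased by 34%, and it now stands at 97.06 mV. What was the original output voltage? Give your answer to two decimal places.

The overall multiplier applied was 0.66.
So the original output voltage was 97.06 ÷ 0.66 ≈ 147.06 mV.

147.06 mV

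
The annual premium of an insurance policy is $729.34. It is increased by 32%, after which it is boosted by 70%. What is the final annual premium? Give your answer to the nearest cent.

32% increase: $729.34 × 1.32 = $962.7288.
Apply the 70% increase: $962.7288 × 1.7 = $1636.63896 ≈ $1636.64.

$1636.64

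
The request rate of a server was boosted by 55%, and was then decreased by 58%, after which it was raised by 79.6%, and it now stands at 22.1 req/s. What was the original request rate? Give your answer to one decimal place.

18.9 req/s

Undoing the 79.6% increase: 22.1 ÷ 1.796 ≈ 12.305122.
Undoing the 58% decrease: 12.305122 ÷ 0.42 ≈ 29.29791.
Undoing the 55% increase: 29.29791 ÷ 1.55 ≈ 18.9 req/s.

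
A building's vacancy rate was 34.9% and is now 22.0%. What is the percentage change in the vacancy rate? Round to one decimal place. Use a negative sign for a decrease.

The change is 22.0 − 34.9 = -12.9 percentage points.
Relative to the original 34.9%, that is -12.9 ÷ 34.9 ≈ -37.0%.

-37.0%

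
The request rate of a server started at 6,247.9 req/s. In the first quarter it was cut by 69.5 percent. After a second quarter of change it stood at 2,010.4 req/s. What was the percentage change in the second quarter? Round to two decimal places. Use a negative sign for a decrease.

After the first quarter: 6,247.9 × 0.305 = 1905.6095.
Second-quarter multiplier: 2,010.4 ÷ 1905.6095 ≈ 1.054991.
That is a change of 5.50%.

5.50%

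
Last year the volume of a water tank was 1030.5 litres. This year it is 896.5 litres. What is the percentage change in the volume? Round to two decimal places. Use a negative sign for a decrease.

-13.00%

Change: 896.5 − 1030.5 = -134.0.
Relative to the original: -134.0 ÷ 1030.5 ≈ -13.00%.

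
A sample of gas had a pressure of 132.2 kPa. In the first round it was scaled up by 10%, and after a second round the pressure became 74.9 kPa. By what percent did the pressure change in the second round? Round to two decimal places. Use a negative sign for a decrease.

After the first round: 132.2 × 1.1 = 145.42.
Second-round multiplier: 74.9 ÷ 145.42 ≈ 0.51506.
That is a change of -48.49%.

-48.49%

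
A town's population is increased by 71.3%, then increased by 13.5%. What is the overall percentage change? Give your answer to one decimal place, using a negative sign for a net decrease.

A 71.3% increase multiplies by 1.713.
Then a 13.5% increase: 1.713 × 1.135 = 1.944255.
Overall factor 1.944255, i.e. 94.4%.

94.4%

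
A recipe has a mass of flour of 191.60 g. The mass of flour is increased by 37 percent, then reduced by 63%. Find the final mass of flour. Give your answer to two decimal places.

97.12 g

37% increase: 191.60 × 1.37 = 262.492.
63% decrease: 262.492 × 0.37 = 97.12204 ≈ 97.12.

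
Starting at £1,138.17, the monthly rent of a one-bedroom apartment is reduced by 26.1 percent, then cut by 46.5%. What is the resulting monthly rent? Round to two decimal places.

After the 26.1% decrease: £1,138.17 × 0.739 = £841.10763.
46.5% decrease: £841.10763 × 0.535 = £449.99258205 ≈ £449.99.

£449.99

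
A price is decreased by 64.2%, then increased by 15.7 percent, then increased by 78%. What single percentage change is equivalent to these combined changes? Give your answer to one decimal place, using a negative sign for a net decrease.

-26.3%

The combined multiplier is 0.358 × 1.157 × 1.78 = 0.73728668.
That corresponds to a decrease of 26.3%.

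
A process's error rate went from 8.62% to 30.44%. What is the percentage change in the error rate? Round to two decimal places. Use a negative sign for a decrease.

The change is 30.44 − 8.62 = 21.82 percentage points.
Relative to the original 8.62%, that is 21.82 ÷ 8.62 ≈ 253.13%.

253.13%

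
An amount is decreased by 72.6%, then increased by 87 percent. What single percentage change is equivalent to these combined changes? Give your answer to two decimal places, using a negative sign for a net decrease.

The combined multiplier is 0.274 × 1.87 = 0.51238.
That corresponds to a decrease of 48.76%.

-48.76%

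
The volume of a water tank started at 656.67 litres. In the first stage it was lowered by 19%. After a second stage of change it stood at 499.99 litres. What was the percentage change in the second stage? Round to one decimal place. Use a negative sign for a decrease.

-6.0%

After the first stage: 656.67 × 0.81 = 531.9027.
Second-stage multiplier: 499.99 ÷ 531.9027 ≈ 0.94.
That is a change of -6.0%.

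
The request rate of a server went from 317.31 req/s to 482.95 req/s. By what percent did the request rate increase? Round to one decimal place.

Change: 482.95 − 317.31 = 165.64.
Relative to the original: 165.64 ÷ 317.31 ≈ 52.2%.
So the request rate increased by 52.2%.

52.2%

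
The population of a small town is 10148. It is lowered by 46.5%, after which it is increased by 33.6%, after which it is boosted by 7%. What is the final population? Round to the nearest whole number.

7761

Apply the 46.5% decrease: 10148 × 0.535 = 5429.18.
Apply the 33.6% increase: 5429.18 × 1.336 = 7253.38448.
After the 7% increase: 7253.38448 × 1.07 = 7761.1213936 ≈ 7761.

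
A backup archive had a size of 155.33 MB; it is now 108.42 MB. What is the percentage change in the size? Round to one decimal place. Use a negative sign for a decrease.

Change: 108.42 − 155.33 = -46.91.
Relative to the original: -46.91 ÷ 155.33 ≈ -30.2%.

-30.2%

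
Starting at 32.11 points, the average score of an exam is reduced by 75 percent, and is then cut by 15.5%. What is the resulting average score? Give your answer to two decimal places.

6.78 points

Apply the 75% decrease: 32.11 × 0.25 = 8.0275.
Apply the 15.5% decrease: 8.0275 × 0.845 = 6.7832375 ≈ 6.78.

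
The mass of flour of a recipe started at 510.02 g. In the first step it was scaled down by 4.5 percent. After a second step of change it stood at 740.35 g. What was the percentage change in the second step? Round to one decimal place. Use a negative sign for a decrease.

After the first step: 510.02 × 0.955 = 487.0691.
Second-step multiplier: 740.35 ÷ 487.0691 ≈ 1.52001.
That is a change of 52.0%.

52.0%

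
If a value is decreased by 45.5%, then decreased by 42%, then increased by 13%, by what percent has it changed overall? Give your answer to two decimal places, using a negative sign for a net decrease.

A 45.5% decrease multiplies by 0.545.
Then a 42% decrease: 0.545 × 0.58 = 0.3161.
Then a 13% increase: 0.3161 × 1.13 = 0.357193.
Overall factor 0.357193, i.e. -64.28%.

-64.28%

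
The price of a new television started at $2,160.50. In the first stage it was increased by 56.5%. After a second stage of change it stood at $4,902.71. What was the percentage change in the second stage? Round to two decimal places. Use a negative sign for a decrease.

After the first stage: $2,160.50 × 1.565 = $3381.1825.
Second-stage multiplier: $4,902.71 ÷ $3381.1825 ≈ 1.449999.
That is a change of 45.00%.

45.00%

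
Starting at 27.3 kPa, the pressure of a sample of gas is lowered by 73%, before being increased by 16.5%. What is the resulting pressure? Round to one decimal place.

Apply the 73% decrease: 27.3 × 0.27 = 7.371.
16.5% increase: 7.371 × 1.165 = 8.587215 ≈ 8.6.

8.6 kPa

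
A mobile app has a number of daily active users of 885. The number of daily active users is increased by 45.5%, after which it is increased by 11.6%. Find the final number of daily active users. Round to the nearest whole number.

1437

Apply the 45.5% increase: 885 × 1.455 = 1287.675.
Apply the 11.6% increase: 1287.675 × 1.116 = 1437.0453 ≈ 1437.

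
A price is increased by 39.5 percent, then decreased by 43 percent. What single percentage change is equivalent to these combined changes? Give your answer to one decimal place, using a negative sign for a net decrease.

The combined multiplier is 1.395 × 0.57 = 0.79515.
That corresponds to a decrease of 20.5%.

-20.5%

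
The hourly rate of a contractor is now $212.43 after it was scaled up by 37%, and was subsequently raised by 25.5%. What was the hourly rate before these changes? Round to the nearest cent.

$123.55

The overall multiplier applied was 1.37 × 1.255 = 1.71935.
So the original hourly rate was $212.43 ÷ 1.71935 ≈ $123.55.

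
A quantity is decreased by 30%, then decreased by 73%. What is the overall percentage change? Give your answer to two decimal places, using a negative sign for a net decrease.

-81.10%

The combined multiplier is 0.7 × 0.27 = 0.189.
That corresponds to a decrease of 81.10%.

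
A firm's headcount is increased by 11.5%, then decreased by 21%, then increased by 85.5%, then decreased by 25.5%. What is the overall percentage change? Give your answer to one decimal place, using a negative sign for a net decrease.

The combined multiplier is 1.115 × 0.79 × 1.855 × 0.745 = 1.21731267875.
That corresponds to an increase of 21.7%.

21.7%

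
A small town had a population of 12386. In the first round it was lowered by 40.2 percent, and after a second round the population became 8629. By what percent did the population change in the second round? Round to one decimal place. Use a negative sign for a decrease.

After the first round: 12386 × 0.598 = 7406.828.
Second-round multiplier: 8629 ÷ 7406.828 ≈ 1.16501.
That is a change of 16.5%.

16.5%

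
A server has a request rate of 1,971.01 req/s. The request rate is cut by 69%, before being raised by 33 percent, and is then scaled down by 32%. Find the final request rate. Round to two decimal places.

552.60 req/s

Apply the 69% decrease: 1,971.01 × 0.31 = 611.0131.
Apply the 33% increase: 611.0131 × 1.33 = 812.647423.
32% decrease: 812.647423 × 0.68 = 552.60024764 ≈ 552.60.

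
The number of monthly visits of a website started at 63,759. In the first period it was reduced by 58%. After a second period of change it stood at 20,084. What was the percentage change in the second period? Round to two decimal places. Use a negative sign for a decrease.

-25.00%

After the first period: 63,759 × 0.42 = 26778.78.
Second-period multiplier: 20,084 ÷ 26778.78 ≈ 0.749997.
That is a change of -25.00%.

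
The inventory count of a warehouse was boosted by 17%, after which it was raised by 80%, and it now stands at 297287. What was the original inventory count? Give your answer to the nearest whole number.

141162

The overall multiplier applied was 1.17 × 1.8 = 2.106.
So the original inventory count was 297287 ÷ 2.106 ≈ 141162.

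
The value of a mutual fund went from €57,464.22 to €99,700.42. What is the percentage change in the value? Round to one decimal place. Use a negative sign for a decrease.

73.5%

Change: €99,700.42 − €57,464.22 = €42,236.20.
Relative to the original: €42,236.20 ÷ €57,464.22 ≈ 73.5%.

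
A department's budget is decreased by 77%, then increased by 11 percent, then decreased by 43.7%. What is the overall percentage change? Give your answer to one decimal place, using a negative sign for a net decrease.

-85.6%

The combined multiplier is 0.23 × 1.11 × 0.563 = 0.1437339.
That corresponds to a decrease of 85.6%.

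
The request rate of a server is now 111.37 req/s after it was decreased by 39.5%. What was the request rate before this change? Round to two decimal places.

The overall multiplier applied was 0.605.
So the original request rate was 111.37 ÷ 0.605 ≈ 184.08 req/s.

184.08 req/s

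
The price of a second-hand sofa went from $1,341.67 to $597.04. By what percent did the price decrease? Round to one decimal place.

Change: $597.04 − $1,341.67 = -$744.63.
Relative to the original: -$744.63 ÷ $1,341.67 ≈ -55.5%.
So the price decreased by 55.5%.

55.5%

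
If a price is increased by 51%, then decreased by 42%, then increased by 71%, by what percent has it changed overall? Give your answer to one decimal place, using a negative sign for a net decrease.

The combined multiplier is 1.51 × 0.58 × 1.71 = 1.497618.
That corresponds to an increase of 49.8%.

49.8%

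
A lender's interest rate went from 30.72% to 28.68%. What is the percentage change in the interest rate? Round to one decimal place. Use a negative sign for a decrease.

-6.6%

The change is 28.68 − 30.72 = -2.04 percentage points.
Relative to the original 30.72%, that is -2.04 ÷ 30.72 ≈ -6.6%.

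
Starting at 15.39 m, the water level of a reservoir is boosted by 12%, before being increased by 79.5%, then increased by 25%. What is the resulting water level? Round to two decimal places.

38.68 m

Apply the 12% increase: 15.39 × 1.12 = 17.2368.
After the 79.5% increase: 17.2368 × 1.795 = 30.940056.
After the 25% increase: 30.940056 × 1.25 = 38.67507 ≈ 38.68.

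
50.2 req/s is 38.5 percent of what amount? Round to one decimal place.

50.2 req/s ÷ 0.385 ≈ 130.4 req/s.

130.4 req/s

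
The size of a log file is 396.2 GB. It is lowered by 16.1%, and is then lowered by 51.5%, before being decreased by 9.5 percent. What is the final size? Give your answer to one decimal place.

145.9 GB

Each change multiplies by a factor: 0.839 × 0.485 × 0.905 = 0.368258075.
396.2 × 0.368258075 = 145.903849315 ≈ 145.9.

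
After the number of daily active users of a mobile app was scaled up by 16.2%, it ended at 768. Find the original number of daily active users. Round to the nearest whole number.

661

The overall multiplier applied was 1.162.
So the original number of daily active users was 768 ÷ 1.162 ≈ 661.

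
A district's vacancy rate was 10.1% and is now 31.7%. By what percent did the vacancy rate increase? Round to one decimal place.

The change is 31.7 − 10.1 = 21.6 percentage points.
Relative to the original 10.1%, that is 21.6 ÷ 10.1 ≈ 213.9%.
So the vacancy rate rose by 213.9%.

213.9%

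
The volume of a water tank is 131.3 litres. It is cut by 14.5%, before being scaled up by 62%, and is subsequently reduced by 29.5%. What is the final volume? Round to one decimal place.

Apply the 14.5% decrease: 131.3 × 0.855 = 112.2615.
After the 62% increase: 112.2615 × 1.62 = 181.86363.
Apply the 29.5% decrease: 181.86363 × 0.705 = 128.21385915 ≈ 128.2.

128.2 litres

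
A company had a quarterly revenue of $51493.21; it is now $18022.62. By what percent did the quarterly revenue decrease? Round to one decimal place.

65.0%

Change: $18022.62 − $51493.21 = -$33470.59.
Relative to the original: -$33470.59 ÷ $51493.21 ≈ -65.0%.
So the quarterly revenue decreased by 65.0%.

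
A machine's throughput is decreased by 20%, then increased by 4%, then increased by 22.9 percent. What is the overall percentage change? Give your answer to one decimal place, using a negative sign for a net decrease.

2.3%

The combined multiplier is 0.8 × 1.04 × 1.229 = 1.022528.
That corresponds to an increase of 2.3%.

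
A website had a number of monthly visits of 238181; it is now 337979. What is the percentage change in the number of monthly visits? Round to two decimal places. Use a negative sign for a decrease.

Change: 337979 − 238181 = 99798.
Relative to the original: 99798 ÷ 238181 ≈ 41.90%.

41.90%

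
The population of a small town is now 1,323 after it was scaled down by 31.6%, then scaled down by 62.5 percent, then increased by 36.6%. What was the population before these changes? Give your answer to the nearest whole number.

3,776

The overall multiplier applied was 0.684 × 0.375 × 1.366 = 0.350379.
So the original population was 1,323 ÷ 0.350379 ≈ 3,776.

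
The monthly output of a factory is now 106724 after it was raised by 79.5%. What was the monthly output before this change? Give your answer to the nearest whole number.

The overall multiplier applied was 1.795.
So the original monthly output was 106724 ÷ 1.795 ≈ 59456.

59456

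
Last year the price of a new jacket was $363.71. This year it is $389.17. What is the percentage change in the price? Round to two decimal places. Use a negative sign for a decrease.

Change: $389.17 − $363.71 = $25.46.
Relative to the original: $25.46 ÷ $363.71 ≈ 7.00%.

7.00%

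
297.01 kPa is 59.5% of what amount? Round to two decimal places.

499.18 kPa

297.01 kPa ÷ 0.595 ≈ 499.18 kPa.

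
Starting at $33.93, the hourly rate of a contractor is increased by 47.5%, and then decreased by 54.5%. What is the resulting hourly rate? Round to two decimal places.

$22.77

47.5% increase: $33.93 × 1.475 = $50.04675.
54.5% decrease: $50.04675 × 0.455 = $22.77127125 ≈ $22.77.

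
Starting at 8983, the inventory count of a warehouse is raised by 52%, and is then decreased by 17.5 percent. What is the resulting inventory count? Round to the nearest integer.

Apply the 52% increase: 8983 × 1.52 = 13654.16.
Apply the 17.5% decrease: 13654.16 × 0.825 = 11264.682 ≈ 11265.

11265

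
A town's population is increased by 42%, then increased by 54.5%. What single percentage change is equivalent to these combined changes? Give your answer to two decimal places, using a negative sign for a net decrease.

The combined multiplier is 1.42 × 1.545 = 2.1939.
That corresponds to an increase of 119.39%.

119.39%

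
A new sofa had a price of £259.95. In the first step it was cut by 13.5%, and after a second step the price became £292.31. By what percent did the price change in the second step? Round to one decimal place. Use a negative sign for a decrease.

30.0%

After the first step: £259.95 × 0.865 = £224.85675.
Second-step multiplier: £292.31 ÷ £224.85675 ≈ 1.29998.
That is a change of 30.0%.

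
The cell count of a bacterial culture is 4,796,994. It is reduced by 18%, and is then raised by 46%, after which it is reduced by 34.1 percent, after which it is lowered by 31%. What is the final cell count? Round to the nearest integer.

Each change multiplies by a factor: 0.82 × 1.46 × 0.659 × 0.69 = 0.544378812.
4,796,994 × 0.544378812 = 2611381.894891128 ≈ 2,611,382.

2,611,382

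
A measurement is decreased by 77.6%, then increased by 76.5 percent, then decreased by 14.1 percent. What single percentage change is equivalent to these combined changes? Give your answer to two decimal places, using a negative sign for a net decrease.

-66.04%

A 77.6% decrease multiplies by 0.224.
Then a 76.5% increase: 0.224 × 1.765 = 0.39536.
Then a 14.1% decrease: 0.39536 × 0.859 = 0.33961424.
Overall factor 0.33961424, i.e. -66.04%.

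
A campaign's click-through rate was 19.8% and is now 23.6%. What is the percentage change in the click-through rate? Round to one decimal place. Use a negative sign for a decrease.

The change is 23.6 − 19.8 = 3.8 percentage points.
Relative to the original 19.8%, that is 3.8 ÷ 19.8 ≈ 19.2%.

19.2%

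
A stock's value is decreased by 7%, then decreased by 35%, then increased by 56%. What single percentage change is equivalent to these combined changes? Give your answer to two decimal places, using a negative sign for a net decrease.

-5.70%

The combined multiplier is 0.93 × 0.65 × 1.56 = 0.94302.
That corresponds to a decrease of 5.70%.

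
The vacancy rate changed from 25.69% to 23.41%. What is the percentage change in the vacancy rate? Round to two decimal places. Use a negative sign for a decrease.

-8.88%

The change is 23.41 − 25.69 = -2.28 percentage points.
Relative to the original 25.69%, that is -2.28 ÷ 25.69 ≈ -8.88%.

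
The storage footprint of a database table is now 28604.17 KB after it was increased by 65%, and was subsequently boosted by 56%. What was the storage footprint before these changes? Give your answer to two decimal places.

11112.73 KB

The overall multiplier applied was 1.65 × 1.56 = 2.574.
So the original storage footprint was 28604.17 ÷ 2.574 ≈ 11112.73 KB.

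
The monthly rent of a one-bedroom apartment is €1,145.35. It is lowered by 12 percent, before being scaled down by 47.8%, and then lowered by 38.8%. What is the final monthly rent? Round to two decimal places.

€321.99

12% decrease: €1,145.35 × 0.88 = €1007.908.
After the 47.8% decrease: €1007.908 × 0.522 = €526.127976.
38.8% decrease: €526.127976 × 0.612 = €321.990321312 ≈ €321.99.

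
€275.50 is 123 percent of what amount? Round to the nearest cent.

€223.98

€275.50 ÷ 1.23 ≈ €223.98.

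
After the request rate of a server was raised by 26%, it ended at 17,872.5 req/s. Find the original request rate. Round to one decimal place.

14,184.5 req/s

The overall multiplier applied was 1.26.
So the original request rate was 17,872.5 ÷ 1.26 ≈ 14,184.5 req/s.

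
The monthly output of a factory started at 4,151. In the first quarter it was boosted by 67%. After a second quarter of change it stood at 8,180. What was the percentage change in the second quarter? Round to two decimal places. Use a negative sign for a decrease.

After the first quarter: 4,151 × 1.67 = 6932.17.
Second-quarter multiplier: 8,180 ÷ 6932.17 ≈ 1.180006.
That is a change of 18.00%.

18.00%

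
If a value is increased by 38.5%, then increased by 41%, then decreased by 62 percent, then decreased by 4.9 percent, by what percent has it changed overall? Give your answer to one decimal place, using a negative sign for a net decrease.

A 38.5% increase multiplies by 1.385.
Then a 41% increase: 1.385 × 1.41 = 1.95285.
Then a 62% decrease: 1.95285 × 0.38 = 0.742083.
Then a 4.9% decrease: 0.742083 × 0.951 = 0.705720933.
Overall factor 0.705720933, i.e. -29.4%.

-29.4%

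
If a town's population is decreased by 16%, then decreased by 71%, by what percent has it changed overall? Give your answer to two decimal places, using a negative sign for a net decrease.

The combined multiplier is 0.84 × 0.29 = 0.2436.
That corresponds to a decrease of 75.64%.

-75.64%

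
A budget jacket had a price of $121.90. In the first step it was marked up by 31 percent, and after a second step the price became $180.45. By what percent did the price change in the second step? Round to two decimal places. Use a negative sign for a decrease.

After the first step: $121.90 × 1.31 = $159.689.
Second-step multiplier: $180.45 ÷ $159.689 ≈ 1.130009.
That is a change of 13.00%.

13.00%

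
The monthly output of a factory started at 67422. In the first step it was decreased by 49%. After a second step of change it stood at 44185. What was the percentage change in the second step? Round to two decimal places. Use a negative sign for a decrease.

After the first step: 67422 × 0.51 = 34385.22.
Second-step multiplier: 44185 ÷ 34385.22 ≈ 1.285.
That is a change of 28.50%.

28.50%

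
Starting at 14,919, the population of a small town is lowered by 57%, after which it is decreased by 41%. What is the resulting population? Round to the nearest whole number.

Each change multiplies by a factor: 0.43 × 0.59 = 0.2537.
14,919 × 0.2537 = 3784.9503 ≈ 3,785.

3,785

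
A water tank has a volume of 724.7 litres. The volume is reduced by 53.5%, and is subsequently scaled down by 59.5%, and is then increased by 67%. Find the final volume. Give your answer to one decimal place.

Each change multiplies by a factor: 0.465 × 0.405 × 1.67 = 0.31450275.
724.7 × 0.31450275 = 227.920142925 ≈ 227.9.

227.9 litres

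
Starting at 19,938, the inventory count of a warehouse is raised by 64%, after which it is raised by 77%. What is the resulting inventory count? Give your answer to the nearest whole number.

64% increase: 19,938 × 1.64 = 32698.32.
77% increase: 32698.32 × 1.77 = 57876.0264 ≈ 57,876.

57,876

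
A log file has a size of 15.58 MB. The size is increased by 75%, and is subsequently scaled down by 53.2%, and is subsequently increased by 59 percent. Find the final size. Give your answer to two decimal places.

Each change multiplies by a factor: 1.75 × 0.468 × 1.59 = 1.30221.
15.58 × 1.30221 = 20.2884318 ≈ 20.29.

20.29 MB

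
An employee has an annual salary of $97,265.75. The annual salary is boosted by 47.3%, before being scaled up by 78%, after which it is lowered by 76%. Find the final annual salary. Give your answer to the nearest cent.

$61,205.99

After the 47.3% increase: $97,265.75 × 1.473 = $143272.44975.
After the 78% increase: $143272.44975 × 1.78 = $255024.960555.
Apply the 76% decrease: $255024.960555 × 0.24 = $61205.9905332 ≈ $61,205.99.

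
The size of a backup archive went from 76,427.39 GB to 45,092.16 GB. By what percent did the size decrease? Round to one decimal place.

Change: 45,092.16 − 76,427.39 = -31,335.23.
Relative to the original: -31,335.23 ÷ 76,427.39 ≈ -41.0%.
So the size decreased by 41.0%.

41.0%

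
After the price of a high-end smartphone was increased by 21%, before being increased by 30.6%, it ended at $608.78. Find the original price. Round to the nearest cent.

$385.24

Undoing the 30.6% increase: $608.78 ÷ 1.306 ≈ $466.140888.
Undoing the 21% increase: $466.140888 ÷ 1.21 ≈ $385.24.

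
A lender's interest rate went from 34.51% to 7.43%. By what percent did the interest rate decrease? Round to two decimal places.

The change is 7.43 − 34.51 = -27.08 percentage points.
Relative to the original 34.51%, that is -27.08 ÷ 34.51 ≈ -78.47%.
So the interest rate fell by 78.47%.

78.47%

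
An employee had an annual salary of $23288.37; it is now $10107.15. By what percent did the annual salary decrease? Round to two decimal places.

56.60%

Change: $10107.15 − $23288.37 = -$13181.22.
Relative to the original: -$13181.22 ÷ $23288.37 ≈ -56.60%.
So the annual salary decreased by 56.60%.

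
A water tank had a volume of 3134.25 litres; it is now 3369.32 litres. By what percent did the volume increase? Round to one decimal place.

7.5%

Change: 3369.32 − 3134.25 = 235.07.
Relative to the original: 235.07 ÷ 3134.25 ≈ 7.5%.
So the volume increased by 7.5%.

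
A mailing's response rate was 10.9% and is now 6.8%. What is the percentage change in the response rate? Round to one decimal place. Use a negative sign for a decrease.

-37.6%

The change is 6.8 − 10.9 = -4.1 percentage points.
Relative to the original 10.9%, that is -4.1 ÷ 10.9 ≈ -37.6%.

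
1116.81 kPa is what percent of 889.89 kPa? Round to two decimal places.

125.50%

1116.81 kPa ÷ 889.89 kPa ≈ 125.50%.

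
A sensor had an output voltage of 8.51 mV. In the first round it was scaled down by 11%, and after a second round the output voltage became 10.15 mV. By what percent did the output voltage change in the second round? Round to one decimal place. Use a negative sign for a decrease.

34.0%

After the first round: 8.51 × 0.89 = 7.5739.
Second-round multiplier: 10.15 ÷ 7.5739 ≈ 1.34013.
That is a change of 34.0%.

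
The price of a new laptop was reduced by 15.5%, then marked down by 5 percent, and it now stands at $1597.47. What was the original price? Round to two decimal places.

Undoing the 5% decrease: $1597.47 ÷ 0.95 ≈ $1681.547368.
Undoing the 15.5% decrease: $1681.547368 ÷ 0.845 ≈ $1990.00.

$1990.00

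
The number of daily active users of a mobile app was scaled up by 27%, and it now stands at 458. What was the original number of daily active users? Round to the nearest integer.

The overall multiplier applied was 1.27.
So the original number of daily active users was 458 ÷ 1.27 ≈ 361.

361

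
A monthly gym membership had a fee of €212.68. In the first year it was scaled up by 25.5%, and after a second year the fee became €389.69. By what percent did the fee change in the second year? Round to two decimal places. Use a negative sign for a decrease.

After the first year: €212.68 × 1.255 = €266.9134.
Second-year multiplier: €389.69 ÷ €266.9134 ≈ 1.459987.
That is a change of 46.00%.

46.00%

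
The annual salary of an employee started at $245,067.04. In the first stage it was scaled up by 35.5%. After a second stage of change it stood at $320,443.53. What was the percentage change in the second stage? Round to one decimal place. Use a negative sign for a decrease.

-3.5%

After the first stage: $245,067.04 × 1.355 = $332065.8392.
Second-stage multiplier: $320,443.53 ÷ $332065.8392 ≈ 0.965.
That is a change of -3.5%.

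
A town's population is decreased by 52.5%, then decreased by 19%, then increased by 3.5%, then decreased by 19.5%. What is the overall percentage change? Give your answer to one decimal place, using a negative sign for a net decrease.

-67.9%

The combined multiplier is 0.475 × 0.81 × 1.035 × 0.805 = 0.32056408125.
That corresponds to a decrease of 67.9%.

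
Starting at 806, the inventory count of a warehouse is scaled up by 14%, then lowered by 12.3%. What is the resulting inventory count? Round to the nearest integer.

Apply the 14% increase: 806 × 1.14 = 918.84.
Apply the 12.3% decrease: 918.84 × 0.877 = 805.82268 ≈ 806.

806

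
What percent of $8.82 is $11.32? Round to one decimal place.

128.3%

$11.32 ÷ $8.82 ≈ 128.3%.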